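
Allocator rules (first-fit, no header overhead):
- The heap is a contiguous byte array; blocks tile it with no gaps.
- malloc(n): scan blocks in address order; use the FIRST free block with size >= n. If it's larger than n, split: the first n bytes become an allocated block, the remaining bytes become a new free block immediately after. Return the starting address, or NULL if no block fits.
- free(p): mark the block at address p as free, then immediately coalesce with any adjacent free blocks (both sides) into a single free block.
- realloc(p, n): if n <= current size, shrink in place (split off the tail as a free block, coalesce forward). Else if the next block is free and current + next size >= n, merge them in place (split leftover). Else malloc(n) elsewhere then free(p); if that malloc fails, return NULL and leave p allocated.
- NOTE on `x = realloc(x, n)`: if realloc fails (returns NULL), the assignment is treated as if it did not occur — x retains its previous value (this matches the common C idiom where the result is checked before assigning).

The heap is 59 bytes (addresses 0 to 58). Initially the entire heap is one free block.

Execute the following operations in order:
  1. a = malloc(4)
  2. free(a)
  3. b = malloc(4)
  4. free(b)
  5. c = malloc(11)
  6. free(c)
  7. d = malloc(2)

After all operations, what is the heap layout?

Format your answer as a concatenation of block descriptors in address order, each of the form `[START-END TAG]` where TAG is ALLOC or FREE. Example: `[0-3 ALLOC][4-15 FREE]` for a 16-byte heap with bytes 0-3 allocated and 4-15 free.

Op 1: a = malloc(4) -> a = 0; heap: [0-3 ALLOC][4-58 FREE]
Op 2: free(a) -> (freed a); heap: [0-58 FREE]
Op 3: b = malloc(4) -> b = 0; heap: [0-3 ALLOC][4-58 FREE]
Op 4: free(b) -> (freed b); heap: [0-58 FREE]
Op 5: c = malloc(11) -> c = 0; heap: [0-10 ALLOC][11-58 FREE]
Op 6: free(c) -> (freed c); heap: [0-58 FREE]
Op 7: d = malloc(2) -> d = 0; heap: [0-1 ALLOC][2-58 FREE]

Answer: [0-1 ALLOC][2-58 FREE]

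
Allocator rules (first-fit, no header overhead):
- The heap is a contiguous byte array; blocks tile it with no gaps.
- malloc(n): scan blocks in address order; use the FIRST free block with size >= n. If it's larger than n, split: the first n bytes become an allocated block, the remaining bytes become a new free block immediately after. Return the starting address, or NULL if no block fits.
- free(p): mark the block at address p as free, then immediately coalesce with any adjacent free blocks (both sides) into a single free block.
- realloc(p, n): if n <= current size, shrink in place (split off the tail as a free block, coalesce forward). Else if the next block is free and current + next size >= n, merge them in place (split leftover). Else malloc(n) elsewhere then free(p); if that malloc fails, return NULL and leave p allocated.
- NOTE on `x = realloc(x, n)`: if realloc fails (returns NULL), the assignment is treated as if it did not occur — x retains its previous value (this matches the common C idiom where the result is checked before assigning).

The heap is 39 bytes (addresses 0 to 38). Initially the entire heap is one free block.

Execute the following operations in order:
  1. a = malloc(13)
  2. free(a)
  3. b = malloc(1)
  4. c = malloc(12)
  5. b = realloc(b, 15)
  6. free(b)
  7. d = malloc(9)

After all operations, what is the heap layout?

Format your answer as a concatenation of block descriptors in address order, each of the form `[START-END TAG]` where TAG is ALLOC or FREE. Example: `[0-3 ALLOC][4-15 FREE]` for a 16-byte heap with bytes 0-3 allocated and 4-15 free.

Answer: [0-0 FREE][1-12 ALLOC][13-21 ALLOC][22-38 FREE]

Derivation:
Op 1: a = malloc(13) -> a = 0; heap: [0-12 ALLOC][13-38 FREE]
Op 2: free(a) -> (freed a); heap: [0-38 FREE]
Op 3: b = malloc(1) -> b = 0; heap: [0-0 ALLOC][1-38 FREE]
Op 4: c = malloc(12) -> c = 1; heap: [0-0 ALLOC][1-12 ALLOC][13-38 FREE]
Op 5: b = realloc(b, 15) -> b = 13; heap: [0-0 FREE][1-12 ALLOC][13-27 ALLOC][28-38 FREE]
Op 6: free(b) -> (freed b); heap: [0-0 FREE][1-12 ALLOC][13-38 FREE]
Op 7: d = malloc(9) -> d = 13; heap: [0-0 FREE][1-12 ALLOC][13-21 ALLOC][22-38 FREE]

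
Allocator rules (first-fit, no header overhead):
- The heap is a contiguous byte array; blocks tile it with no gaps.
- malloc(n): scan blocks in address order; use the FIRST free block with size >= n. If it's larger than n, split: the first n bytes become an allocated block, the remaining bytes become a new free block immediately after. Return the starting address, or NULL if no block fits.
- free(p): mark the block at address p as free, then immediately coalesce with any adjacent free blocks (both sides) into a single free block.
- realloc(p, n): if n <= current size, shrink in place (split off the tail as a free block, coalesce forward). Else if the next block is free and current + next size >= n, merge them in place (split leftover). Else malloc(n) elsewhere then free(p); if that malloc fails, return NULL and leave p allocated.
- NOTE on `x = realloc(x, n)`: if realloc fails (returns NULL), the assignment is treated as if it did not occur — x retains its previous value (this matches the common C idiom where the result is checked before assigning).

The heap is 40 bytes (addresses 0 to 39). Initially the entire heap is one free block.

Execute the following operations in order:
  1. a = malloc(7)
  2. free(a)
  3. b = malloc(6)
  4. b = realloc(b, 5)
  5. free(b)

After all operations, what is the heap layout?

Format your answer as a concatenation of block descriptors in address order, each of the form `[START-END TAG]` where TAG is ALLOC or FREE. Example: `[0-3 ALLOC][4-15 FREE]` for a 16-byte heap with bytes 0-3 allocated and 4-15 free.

Op 1: a = malloc(7) -> a = 0; heap: [0-6 ALLOC][7-39 FREE]
Op 2: free(a) -> (freed a); heap: [0-39 FREE]
Op 3: b = malloc(6) -> b = 0; heap: [0-5 ALLOC][6-39 FREE]
Op 4: b = realloc(b, 5) -> b = 0; heap: [0-4 ALLOC][5-39 FREE]
Op 5: free(b) -> (freed b); heap: [0-39 FREE]

Answer: [0-39 FREE]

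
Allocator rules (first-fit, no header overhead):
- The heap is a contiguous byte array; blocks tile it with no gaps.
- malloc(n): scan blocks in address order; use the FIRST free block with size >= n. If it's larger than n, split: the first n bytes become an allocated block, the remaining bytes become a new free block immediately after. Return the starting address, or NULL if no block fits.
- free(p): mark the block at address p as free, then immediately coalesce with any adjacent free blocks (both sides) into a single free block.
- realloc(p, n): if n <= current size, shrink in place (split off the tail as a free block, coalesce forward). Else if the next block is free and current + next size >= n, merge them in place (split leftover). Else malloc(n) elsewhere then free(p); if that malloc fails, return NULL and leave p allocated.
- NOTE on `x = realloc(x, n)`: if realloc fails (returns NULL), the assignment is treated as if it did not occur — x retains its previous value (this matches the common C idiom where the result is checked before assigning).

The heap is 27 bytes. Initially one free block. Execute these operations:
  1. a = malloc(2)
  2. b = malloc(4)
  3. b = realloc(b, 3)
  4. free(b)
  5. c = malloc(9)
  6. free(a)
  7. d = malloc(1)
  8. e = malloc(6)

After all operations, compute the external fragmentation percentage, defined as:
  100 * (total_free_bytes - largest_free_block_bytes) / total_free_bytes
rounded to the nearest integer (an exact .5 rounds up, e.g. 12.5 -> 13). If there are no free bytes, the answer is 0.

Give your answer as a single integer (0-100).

Answer: 9

Derivation:
Op 1: a = malloc(2) -> a = 0; heap: [0-1 ALLOC][2-26 FREE]
Op 2: b = malloc(4) -> b = 2; heap: [0-1 ALLOC][2-5 ALLOC][6-26 FREE]
Op 3: b = realloc(b, 3) -> b = 2; heap: [0-1 ALLOC][2-4 ALLOC][5-26 FREE]
Op 4: free(b) -> (freed b); heap: [0-1 ALLOC][2-26 FREE]
Op 5: c = malloc(9) -> c = 2; heap: [0-1 ALLOC][2-10 ALLOC][11-26 FREE]
Op 6: free(a) -> (freed a); heap: [0-1 FREE][2-10 ALLOC][11-26 FREE]
Op 7: d = malloc(1) -> d = 0; heap: [0-0 ALLOC][1-1 FREE][2-10 ALLOC][11-26 FREE]
Op 8: e = malloc(6) -> e = 11; heap: [0-0 ALLOC][1-1 FREE][2-10 ALLOC][11-16 ALLOC][17-26 FREE]
Free blocks: [1 10] total_free=11 largest=10 -> 100*(11-10)/11 = 100/11 ≈ 9.091 -> rounds to 9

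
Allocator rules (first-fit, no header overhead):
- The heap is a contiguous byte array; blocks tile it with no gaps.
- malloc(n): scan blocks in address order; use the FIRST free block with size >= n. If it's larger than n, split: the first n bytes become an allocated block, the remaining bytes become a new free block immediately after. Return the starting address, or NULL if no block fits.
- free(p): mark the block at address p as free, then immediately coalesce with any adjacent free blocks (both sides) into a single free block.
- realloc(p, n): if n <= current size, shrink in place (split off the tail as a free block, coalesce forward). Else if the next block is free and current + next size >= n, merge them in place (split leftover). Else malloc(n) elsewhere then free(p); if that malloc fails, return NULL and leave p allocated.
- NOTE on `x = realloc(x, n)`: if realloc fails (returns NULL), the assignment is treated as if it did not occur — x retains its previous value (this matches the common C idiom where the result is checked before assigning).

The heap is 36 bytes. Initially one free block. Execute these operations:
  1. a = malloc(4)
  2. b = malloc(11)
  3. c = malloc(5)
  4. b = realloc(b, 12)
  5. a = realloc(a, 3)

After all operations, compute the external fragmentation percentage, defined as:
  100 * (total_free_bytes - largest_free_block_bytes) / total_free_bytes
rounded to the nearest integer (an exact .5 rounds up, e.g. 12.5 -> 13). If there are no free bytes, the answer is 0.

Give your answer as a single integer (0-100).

Answer: 25

Derivation:
Op 1: a = malloc(4) -> a = 0; heap: [0-3 ALLOC][4-35 FREE]
Op 2: b = malloc(11) -> b = 4; heap: [0-3 ALLOC][4-14 ALLOC][15-35 FREE]
Op 3: c = malloc(5) -> c = 15; heap: [0-3 ALLOC][4-14 ALLOC][15-19 ALLOC][20-35 FREE]
Op 4: b = realloc(b, 12) -> b = 20; heap: [0-3 ALLOC][4-14 FREE][15-19 ALLOC][20-31 ALLOC][32-35 FREE]
Op 5: a = realloc(a, 3) -> a = 0; heap: [0-2 ALLOC][3-14 FREE][15-19 ALLOC][20-31 ALLOC][32-35 FREE]
Free blocks: [12 4] total_free=16 largest=12 -> 100*(16-12)/16 = 400/16 = 25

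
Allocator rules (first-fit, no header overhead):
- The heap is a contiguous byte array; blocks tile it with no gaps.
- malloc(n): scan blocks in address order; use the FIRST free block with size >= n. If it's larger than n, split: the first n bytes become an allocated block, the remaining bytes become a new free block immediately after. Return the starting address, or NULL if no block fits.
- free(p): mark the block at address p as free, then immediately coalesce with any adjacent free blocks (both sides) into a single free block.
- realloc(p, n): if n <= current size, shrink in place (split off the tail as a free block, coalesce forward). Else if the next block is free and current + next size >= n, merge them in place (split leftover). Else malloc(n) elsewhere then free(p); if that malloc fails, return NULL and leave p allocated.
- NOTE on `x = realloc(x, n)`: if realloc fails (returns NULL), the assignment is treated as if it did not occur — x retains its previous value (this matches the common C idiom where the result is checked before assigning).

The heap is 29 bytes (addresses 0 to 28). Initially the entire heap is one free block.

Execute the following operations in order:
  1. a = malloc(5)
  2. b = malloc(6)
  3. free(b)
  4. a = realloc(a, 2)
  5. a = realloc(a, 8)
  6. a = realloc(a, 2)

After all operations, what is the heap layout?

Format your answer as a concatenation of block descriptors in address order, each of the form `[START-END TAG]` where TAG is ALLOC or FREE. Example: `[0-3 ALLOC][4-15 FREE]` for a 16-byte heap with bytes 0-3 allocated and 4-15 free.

Op 1: a = malloc(5) -> a = 0; heap: [0-4 ALLOC][5-28 FREE]
Op 2: b = malloc(6) -> b = 5; heap: [0-4 ALLOC][5-10 ALLOC][11-28 FREE]
Op 3: free(b) -> (freed b); heap: [0-4 ALLOC][5-28 FREE]
Op 4: a = realloc(a, 2) -> a = 0; heap: [0-1 ALLOC][2-28 FREE]
Op 5: a = realloc(a, 8) -> a = 0; heap: [0-7 ALLOC][8-28 FREE]
Op 6: a = realloc(a, 2) -> a = 0; heap: [0-1 ALLOC][2-28 FREE]

Answer: [0-1 ALLOC][2-28 FREE]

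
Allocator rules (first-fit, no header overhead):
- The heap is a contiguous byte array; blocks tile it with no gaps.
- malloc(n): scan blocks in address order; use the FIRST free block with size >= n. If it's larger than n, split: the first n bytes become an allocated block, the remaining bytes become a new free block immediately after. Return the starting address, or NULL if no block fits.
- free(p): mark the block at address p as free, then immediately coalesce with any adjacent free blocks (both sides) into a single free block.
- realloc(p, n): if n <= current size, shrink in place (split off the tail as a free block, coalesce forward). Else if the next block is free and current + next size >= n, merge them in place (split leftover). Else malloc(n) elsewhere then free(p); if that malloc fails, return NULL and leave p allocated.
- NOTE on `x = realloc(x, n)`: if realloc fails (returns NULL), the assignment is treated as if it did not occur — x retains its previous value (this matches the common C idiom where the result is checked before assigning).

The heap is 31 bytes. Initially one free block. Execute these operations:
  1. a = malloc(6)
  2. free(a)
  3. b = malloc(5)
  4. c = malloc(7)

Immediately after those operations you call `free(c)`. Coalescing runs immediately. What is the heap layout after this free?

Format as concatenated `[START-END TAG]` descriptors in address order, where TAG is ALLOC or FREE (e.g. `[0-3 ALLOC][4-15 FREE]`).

Op 1: a = malloc(6) -> a = 0; heap: [0-5 ALLOC][6-30 FREE]
Op 2: free(a) -> (freed a); heap: [0-30 FREE]
Op 3: b = malloc(5) -> b = 0; heap: [0-4 ALLOC][5-30 FREE]
Op 4: c = malloc(7) -> c = 5; heap: [0-4 ALLOC][5-11 ALLOC][12-30 FREE]
free(c): c = 5 -> block [5-11 ALLOC]; mark free, coalesce with adjacent free neighbors -> [0-4 ALLOC][5-30 FREE]

Answer: [0-4 ALLOC][5-30 FREE]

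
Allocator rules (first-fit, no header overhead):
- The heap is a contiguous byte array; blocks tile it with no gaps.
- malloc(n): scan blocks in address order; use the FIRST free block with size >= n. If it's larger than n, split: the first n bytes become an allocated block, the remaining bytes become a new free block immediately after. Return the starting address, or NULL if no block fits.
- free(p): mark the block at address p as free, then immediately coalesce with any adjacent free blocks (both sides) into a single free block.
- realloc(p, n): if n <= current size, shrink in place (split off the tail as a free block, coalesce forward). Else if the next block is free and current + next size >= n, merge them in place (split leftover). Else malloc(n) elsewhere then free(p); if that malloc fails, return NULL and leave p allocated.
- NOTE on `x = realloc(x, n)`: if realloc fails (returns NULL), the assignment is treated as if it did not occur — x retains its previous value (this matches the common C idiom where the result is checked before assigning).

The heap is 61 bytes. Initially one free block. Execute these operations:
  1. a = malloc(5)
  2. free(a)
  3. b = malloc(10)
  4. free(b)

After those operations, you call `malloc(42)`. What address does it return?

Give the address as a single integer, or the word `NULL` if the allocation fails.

Op 1: a = malloc(5) -> a = 0; heap: [0-4 ALLOC][5-60 FREE]
Op 2: free(a) -> (freed a); heap: [0-60 FREE]
Op 3: b = malloc(10) -> b = 0; heap: [0-9 ALLOC][10-60 FREE]
Op 4: free(b) -> (freed b); heap: [0-60 FREE]
malloc(42): first-fit scan over [0-60 FREE] -> 0

Answer: 0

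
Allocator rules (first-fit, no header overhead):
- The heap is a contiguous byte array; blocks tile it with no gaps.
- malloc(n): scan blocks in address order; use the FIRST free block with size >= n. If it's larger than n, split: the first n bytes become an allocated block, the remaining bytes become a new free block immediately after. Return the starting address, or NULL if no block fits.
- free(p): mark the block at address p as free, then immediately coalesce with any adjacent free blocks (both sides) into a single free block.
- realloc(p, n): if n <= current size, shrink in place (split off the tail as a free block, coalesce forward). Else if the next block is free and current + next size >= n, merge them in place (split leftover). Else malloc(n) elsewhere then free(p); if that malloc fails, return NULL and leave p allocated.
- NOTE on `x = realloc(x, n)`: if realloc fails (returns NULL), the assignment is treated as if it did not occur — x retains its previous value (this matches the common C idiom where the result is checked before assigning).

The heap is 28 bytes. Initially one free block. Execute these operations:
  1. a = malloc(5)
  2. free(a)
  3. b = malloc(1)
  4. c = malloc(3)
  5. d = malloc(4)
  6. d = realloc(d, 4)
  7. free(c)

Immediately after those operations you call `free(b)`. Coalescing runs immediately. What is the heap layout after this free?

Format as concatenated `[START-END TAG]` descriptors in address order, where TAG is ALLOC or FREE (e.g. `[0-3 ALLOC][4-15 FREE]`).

Op 1: a = malloc(5) -> a = 0; heap: [0-4 ALLOC][5-27 FREE]
Op 2: free(a) -> (freed a); heap: [0-27 FREE]
Op 3: b = malloc(1) -> b = 0; heap: [0-0 ALLOC][1-27 FREE]
Op 4: c = malloc(3) -> c = 1; heap: [0-0 ALLOC][1-3 ALLOC][4-27 FREE]
Op 5: d = malloc(4) -> d = 4; heap: [0-0 ALLOC][1-3 ALLOC][4-7 ALLOC][8-27 FREE]
Op 6: d = realloc(d, 4) -> d = 4; heap: [0-0 ALLOC][1-3 ALLOC][4-7 ALLOC][8-27 FREE]
Op 7: free(c) -> (freed c); heap: [0-0 ALLOC][1-3 FREE][4-7 ALLOC][8-27 FREE]
free(b): b = 0 -> block [0-0 ALLOC]; mark free, coalesce with adjacent free neighbors -> [0-3 FREE][4-7 ALLOC][8-27 FREE]

Answer: [0-3 FREE][4-7 ALLOC][8-27 FREE]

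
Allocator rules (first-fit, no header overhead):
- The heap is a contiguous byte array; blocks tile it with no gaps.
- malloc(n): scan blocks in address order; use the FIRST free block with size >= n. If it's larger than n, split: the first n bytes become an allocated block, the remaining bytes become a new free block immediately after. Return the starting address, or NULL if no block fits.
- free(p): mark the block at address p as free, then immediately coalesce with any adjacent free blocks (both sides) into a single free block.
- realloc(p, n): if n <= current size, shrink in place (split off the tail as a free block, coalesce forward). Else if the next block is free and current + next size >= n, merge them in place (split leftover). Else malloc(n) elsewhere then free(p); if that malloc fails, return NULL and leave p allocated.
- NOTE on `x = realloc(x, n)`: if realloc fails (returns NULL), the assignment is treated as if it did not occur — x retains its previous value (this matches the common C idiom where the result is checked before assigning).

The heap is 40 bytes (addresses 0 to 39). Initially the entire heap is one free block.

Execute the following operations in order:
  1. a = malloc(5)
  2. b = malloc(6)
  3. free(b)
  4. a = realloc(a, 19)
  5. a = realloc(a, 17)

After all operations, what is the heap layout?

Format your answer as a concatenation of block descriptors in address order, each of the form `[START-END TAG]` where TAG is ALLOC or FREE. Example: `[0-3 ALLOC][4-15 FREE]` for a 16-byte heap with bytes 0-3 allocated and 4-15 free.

Answer: [0-16 ALLOC][17-39 FREE]

Derivation:
Op 1: a = malloc(5) -> a = 0; heap: [0-4 ALLOC][5-39 FREE]
Op 2: b = malloc(6) -> b = 5; heap: [0-4 ALLOC][5-10 ALLOC][11-39 FREE]
Op 3: free(b) -> (freed b); heap: [0-4 ALLOC][5-39 FREE]
Op 4: a = realloc(a, 19) -> a = 0; heap: [0-18 ALLOC][19-39 FREE]
Op 5: a = realloc(a, 17) -> a = 0; heap: [0-16 ALLOC][17-39 FREE]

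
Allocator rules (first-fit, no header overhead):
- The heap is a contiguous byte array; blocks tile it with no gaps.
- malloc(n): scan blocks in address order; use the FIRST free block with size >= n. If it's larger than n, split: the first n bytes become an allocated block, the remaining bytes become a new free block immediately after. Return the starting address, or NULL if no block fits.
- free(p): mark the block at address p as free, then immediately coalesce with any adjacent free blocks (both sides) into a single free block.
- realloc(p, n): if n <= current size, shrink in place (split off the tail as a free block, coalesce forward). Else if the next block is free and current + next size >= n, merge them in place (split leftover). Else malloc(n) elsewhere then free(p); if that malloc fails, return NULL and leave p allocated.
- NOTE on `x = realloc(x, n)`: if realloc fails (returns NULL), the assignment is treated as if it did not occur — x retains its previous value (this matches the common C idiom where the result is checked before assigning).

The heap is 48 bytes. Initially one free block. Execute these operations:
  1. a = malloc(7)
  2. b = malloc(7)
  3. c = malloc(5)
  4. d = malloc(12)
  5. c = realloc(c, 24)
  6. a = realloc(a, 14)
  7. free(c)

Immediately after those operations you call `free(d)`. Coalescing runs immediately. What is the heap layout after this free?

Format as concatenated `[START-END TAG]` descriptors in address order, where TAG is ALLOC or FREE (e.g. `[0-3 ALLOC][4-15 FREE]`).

Answer: [0-6 FREE][7-13 ALLOC][14-30 FREE][31-44 ALLOC][45-47 FREE]

Derivation:
Op 1: a = malloc(7) -> a = 0; heap: [0-6 ALLOC][7-47 FREE]
Op 2: b = malloc(7) -> b = 7; heap: [0-6 ALLOC][7-13 ALLOC][14-47 FREE]
Op 3: c = malloc(5) -> c = 14; heap: [0-6 ALLOC][7-13 ALLOC][14-18 ALLOC][19-47 FREE]
Op 4: d = malloc(12) -> d = 19; heap: [0-6 ALLOC][7-13 ALLOC][14-18 ALLOC][19-30 ALLOC][31-47 FREE]
Op 5: c = realloc(c, 24) -> NULL (c unchanged); heap: [0-6 ALLOC][7-13 ALLOC][14-18 ALLOC][19-30 ALLOC][31-47 FREE]
Op 6: a = realloc(a, 14) -> a = 31; heap: [0-6 FREE][7-13 ALLOC][14-18 ALLOC][19-30 ALLOC][31-44 ALLOC][45-47 FREE]
Op 7: free(c) -> (freed c); heap: [0-6 FREE][7-13 ALLOC][14-18 FREE][19-30 ALLOC][31-44 ALLOC][45-47 FREE]
free(d): d = 19 -> block [19-30 ALLOC]; mark free, coalesce with adjacent free neighbors -> [0-6 FREE][7-13 ALLOC][14-30 FREE][31-44 ALLOC][45-47 FREE]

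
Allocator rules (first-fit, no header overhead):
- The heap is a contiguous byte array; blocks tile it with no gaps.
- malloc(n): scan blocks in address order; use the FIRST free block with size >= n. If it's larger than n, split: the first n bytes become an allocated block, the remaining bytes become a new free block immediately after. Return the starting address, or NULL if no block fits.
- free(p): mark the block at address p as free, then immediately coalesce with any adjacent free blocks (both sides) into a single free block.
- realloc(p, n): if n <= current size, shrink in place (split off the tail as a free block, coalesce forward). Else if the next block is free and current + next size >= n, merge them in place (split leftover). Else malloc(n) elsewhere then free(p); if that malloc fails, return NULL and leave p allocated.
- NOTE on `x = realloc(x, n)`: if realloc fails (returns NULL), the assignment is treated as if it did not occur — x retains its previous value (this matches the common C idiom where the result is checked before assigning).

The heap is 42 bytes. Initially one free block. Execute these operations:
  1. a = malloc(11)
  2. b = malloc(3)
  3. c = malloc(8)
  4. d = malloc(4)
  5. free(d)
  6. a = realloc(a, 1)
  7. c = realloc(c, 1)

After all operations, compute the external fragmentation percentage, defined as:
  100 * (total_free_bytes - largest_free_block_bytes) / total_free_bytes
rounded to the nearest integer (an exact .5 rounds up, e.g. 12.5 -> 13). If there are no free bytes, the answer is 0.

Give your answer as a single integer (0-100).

Answer: 27

Derivation:
Op 1: a = malloc(11) -> a = 0; heap: [0-10 ALLOC][11-41 FREE]
Op 2: b = malloc(3) -> b = 11; heap: [0-10 ALLOC][11-13 ALLOC][14-41 FREE]
Op 3: c = malloc(8) -> c = 14; heap: [0-10 ALLOC][11-13 ALLOC][14-21 ALLOC][22-41 FREE]
Op 4: d = malloc(4) -> d = 22; heap: [0-10 ALLOC][11-13 ALLOC][14-21 ALLOC][22-25 ALLOC][26-41 FREE]
Op 5: free(d) -> (freed d); heap: [0-10 ALLOC][11-13 ALLOC][14-21 ALLOC][22-41 FREE]
Op 6: a = realloc(a, 1) -> a = 0; heap: [0-0 ALLOC][1-10 FREE][11-13 ALLOC][14-21 ALLOC][22-41 FREE]
Op 7: c = realloc(c, 1) -> c = 14; heap: [0-0 ALLOC][1-10 FREE][11-13 ALLOC][14-14 ALLOC][15-41 FREE]
Free blocks: [10 27] total_free=37 largest=27 -> 100*(37-27)/37 = 1000/37 ≈ 27.027 -> rounds to 27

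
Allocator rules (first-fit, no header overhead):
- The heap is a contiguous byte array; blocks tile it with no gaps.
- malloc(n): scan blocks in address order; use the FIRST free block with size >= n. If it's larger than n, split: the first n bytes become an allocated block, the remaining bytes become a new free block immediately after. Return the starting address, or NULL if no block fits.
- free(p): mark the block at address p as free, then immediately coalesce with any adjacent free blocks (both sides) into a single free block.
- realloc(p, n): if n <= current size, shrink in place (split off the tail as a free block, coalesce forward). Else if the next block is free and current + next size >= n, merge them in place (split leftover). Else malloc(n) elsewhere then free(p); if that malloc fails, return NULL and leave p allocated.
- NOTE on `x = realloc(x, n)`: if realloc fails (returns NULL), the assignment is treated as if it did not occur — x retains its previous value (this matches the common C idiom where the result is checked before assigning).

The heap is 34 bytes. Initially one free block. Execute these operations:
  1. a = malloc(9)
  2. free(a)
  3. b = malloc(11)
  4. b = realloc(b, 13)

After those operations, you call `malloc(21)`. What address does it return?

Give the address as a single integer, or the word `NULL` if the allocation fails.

Answer: 13

Derivation:
Op 1: a = malloc(9) -> a = 0; heap: [0-8 ALLOC][9-33 FREE]
Op 2: free(a) -> (freed a); heap: [0-33 FREE]
Op 3: b = malloc(11) -> b = 0; heap: [0-10 ALLOC][11-33 FREE]
Op 4: b = realloc(b, 13) -> b = 0; heap: [0-12 ALLOC][13-33 FREE]
malloc(21): first-fit scan over [0-12 ALLOC][13-33 FREE] -> 13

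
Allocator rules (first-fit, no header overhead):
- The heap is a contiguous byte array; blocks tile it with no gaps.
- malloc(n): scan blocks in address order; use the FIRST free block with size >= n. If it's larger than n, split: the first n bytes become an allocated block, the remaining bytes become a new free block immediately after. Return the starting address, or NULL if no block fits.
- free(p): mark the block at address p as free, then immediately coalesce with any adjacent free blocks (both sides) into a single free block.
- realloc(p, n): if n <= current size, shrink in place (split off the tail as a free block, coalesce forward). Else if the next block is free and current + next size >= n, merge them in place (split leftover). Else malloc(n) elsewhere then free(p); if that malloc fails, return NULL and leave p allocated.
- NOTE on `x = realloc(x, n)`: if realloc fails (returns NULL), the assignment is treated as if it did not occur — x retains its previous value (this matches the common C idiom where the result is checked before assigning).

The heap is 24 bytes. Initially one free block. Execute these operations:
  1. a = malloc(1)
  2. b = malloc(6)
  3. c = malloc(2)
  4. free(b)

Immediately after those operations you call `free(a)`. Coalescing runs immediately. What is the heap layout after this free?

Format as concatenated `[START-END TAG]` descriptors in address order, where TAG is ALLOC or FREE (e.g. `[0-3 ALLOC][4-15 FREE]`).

Op 1: a = malloc(1) -> a = 0; heap: [0-0 ALLOC][1-23 FREE]
Op 2: b = malloc(6) -> b = 1; heap: [0-0 ALLOC][1-6 ALLOC][7-23 FREE]
Op 3: c = malloc(2) -> c = 7; heap: [0-0 ALLOC][1-6 ALLOC][7-8 ALLOC][9-23 FREE]
Op 4: free(b) -> (freed b); heap: [0-0 ALLOC][1-6 FREE][7-8 ALLOC][9-23 FREE]
free(a): a = 0 -> block [0-0 ALLOC]; mark free, coalesce with adjacent free neighbors -> [0-6 FREE][7-8 ALLOC][9-23 FREE]

Answer: [0-6 FREE][7-8 ALLOC][9-23 FREE]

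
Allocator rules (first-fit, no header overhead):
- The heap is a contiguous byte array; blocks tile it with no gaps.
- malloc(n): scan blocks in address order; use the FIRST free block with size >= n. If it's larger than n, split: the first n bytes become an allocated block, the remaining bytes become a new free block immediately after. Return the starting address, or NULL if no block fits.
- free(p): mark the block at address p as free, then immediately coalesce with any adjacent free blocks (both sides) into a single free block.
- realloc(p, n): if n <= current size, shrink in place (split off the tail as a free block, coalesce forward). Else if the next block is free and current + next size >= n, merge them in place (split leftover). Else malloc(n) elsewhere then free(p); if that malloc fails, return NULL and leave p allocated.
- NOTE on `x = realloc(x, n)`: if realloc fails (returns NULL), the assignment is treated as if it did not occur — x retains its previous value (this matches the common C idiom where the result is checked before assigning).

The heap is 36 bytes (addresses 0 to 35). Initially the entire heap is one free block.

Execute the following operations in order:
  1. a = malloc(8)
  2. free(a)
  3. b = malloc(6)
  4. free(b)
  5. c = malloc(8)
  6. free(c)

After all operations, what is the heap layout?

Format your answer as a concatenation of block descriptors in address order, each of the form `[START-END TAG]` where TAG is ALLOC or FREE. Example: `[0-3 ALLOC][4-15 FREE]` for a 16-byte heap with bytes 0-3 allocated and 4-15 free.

Op 1: a = malloc(8) -> a = 0; heap: [0-7 ALLOC][8-35 FREE]
Op 2: free(a) -> (freed a); heap: [0-35 FREE]
Op 3: b = malloc(6) -> b = 0; heap: [0-5 ALLOC][6-35 FREE]
Op 4: free(b) -> (freed b); heap: [0-35 FREE]
Op 5: c = malloc(8) -> c = 0; heap: [0-7 ALLOC][8-35 FREE]
Op 6: free(c) -> (freed c); heap: [0-35 FREE]

Answer: [0-35 FREE]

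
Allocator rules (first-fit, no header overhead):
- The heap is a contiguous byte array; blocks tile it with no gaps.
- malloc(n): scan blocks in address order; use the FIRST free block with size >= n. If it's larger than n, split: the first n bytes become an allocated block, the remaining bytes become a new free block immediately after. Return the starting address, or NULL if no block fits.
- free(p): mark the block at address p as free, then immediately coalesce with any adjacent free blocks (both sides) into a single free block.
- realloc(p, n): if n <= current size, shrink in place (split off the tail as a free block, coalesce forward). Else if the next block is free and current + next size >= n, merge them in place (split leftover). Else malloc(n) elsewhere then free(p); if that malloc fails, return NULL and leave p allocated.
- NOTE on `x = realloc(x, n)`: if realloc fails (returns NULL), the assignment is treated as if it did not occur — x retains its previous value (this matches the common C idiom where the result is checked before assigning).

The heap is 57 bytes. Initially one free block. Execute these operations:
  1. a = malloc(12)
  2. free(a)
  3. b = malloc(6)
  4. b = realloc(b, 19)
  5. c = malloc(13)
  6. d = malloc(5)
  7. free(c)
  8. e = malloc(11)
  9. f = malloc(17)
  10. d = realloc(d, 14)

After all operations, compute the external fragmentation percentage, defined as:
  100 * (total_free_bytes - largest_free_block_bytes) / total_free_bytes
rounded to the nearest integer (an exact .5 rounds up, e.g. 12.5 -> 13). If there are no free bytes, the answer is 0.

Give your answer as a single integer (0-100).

Answer: 40

Derivation:
Op 1: a = malloc(12) -> a = 0; heap: [0-11 ALLOC][12-56 FREE]
Op 2: free(a) -> (freed a); heap: [0-56 FREE]
Op 3: b = malloc(6) -> b = 0; heap: [0-5 ALLOC][6-56 FREE]
Op 4: b = realloc(b, 19) -> b = 0; heap: [0-18 ALLOC][19-56 FREE]
Op 5: c = malloc(13) -> c = 19; heap: [0-18 ALLOC][19-31 ALLOC][32-56 FREE]
Op 6: d = malloc(5) -> d = 32; heap: [0-18 ALLOC][19-31 ALLOC][32-36 ALLOC][37-56 FREE]
Op 7: free(c) -> (freed c); heap: [0-18 ALLOC][19-31 FREE][32-36 ALLOC][37-56 FREE]
Op 8: e = malloc(11) -> e = 19; heap: [0-18 ALLOC][19-29 ALLOC][30-31 FREE][32-36 ALLOC][37-56 FREE]
Op 9: f = malloc(17) -> f = 37; heap: [0-18 ALLOC][19-29 ALLOC][30-31 FREE][32-36 ALLOC][37-53 ALLOC][54-56 FREE]
Op 10: d = realloc(d, 14) -> NULL (d unchanged); heap: [0-18 ALLOC][19-29 ALLOC][30-31 FREE][32-36 ALLOC][37-53 ALLOC][54-56 FREE]
Free blocks: [2 3] total_free=5 largest=3 -> 100*(5-3)/5 = 200/5 = 40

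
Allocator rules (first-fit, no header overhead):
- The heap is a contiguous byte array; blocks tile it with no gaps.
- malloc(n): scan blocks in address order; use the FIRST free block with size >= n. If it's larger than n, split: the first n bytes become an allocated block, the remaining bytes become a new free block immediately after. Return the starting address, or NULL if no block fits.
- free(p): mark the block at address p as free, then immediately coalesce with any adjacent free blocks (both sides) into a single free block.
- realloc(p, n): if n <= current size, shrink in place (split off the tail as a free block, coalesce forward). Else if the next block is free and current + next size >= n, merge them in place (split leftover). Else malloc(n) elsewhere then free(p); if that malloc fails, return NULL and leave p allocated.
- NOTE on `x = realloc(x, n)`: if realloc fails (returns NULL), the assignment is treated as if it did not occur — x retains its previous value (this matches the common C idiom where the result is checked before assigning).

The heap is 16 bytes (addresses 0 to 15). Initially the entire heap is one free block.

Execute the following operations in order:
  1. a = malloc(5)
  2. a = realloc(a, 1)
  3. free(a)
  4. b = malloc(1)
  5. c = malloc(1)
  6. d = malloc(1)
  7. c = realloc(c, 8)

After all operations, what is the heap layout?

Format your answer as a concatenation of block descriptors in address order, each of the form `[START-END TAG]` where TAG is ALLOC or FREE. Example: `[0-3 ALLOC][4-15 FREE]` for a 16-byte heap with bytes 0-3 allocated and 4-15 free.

Op 1: a = malloc(5) -> a = 0; heap: [0-4 ALLOC][5-15 FREE]
Op 2: a = realloc(a, 1) -> a = 0; heap: [0-0 ALLOC][1-15 FREE]
Op 3: free(a) -> (freed a); heap: [0-15 FREE]
Op 4: b = malloc(1) -> b = 0; heap: [0-0 ALLOC][1-15 FREE]
Op 5: c = malloc(1) -> c = 1; heap: [0-0 ALLOC][1-1 ALLOC][2-15 FREE]
Op 6: d = malloc(1) -> d = 2; heap: [0-0 ALLOC][1-1 ALLOC][2-2 ALLOC][3-15 FREE]
Op 7: c = realloc(c, 8) -> c = 3; heap: [0-0 ALLOC][1-1 FREE][2-2 ALLOC][3-10 ALLOC][11-15 FREE]

Answer: [0-0 ALLOC][1-1 FREE][2-2 ALLOC][3-10 ALLOC][11-15 FREE]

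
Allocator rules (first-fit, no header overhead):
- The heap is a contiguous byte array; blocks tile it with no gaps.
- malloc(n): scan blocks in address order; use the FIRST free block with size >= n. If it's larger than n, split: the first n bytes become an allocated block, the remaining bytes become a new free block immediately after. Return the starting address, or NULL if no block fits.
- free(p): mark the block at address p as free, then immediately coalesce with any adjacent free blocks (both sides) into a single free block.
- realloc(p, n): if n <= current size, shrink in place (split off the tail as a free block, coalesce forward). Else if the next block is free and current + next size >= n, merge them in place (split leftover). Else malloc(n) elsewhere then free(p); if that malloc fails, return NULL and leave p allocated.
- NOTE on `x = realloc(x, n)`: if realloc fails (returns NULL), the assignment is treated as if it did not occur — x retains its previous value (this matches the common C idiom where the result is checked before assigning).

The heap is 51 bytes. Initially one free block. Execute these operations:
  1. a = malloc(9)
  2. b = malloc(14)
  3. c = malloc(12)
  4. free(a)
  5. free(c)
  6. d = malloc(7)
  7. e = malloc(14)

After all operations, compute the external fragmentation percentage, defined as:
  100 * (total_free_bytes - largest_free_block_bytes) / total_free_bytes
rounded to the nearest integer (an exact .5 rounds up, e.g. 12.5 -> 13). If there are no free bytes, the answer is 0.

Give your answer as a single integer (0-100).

Op 1: a = malloc(9) -> a = 0; heap: [0-8 ALLOC][9-50 FREE]
Op 2: b = malloc(14) -> b = 9; heap: [0-8 ALLOC][9-22 ALLOC][23-50 FREE]
Op 3: c = malloc(12) -> c = 23; heap: [0-8 ALLOC][9-22 ALLOC][23-34 ALLOC][35-50 FREE]
Op 4: free(a) -> (freed a); heap: [0-8 FREE][9-22 ALLOC][23-34 ALLOC][35-50 FREE]
Op 5: free(c) -> (freed c); heap: [0-8 FREE][9-22 ALLOC][23-50 FREE]
Op 6: d = malloc(7) -> d = 0; heap: [0-6 ALLOC][7-8 FREE][9-22 ALLOC][23-50 FREE]
Op 7: e = malloc(14) -> e = 23; heap: [0-6 ALLOC][7-8 FREE][9-22 ALLOC][23-36 ALLOC][37-50 FREE]
Free blocks: [2 14] total_free=16 largest=14 -> 100*(16-14)/16 = 200/16 = 12.5 -> rounds to 13

Answer: 13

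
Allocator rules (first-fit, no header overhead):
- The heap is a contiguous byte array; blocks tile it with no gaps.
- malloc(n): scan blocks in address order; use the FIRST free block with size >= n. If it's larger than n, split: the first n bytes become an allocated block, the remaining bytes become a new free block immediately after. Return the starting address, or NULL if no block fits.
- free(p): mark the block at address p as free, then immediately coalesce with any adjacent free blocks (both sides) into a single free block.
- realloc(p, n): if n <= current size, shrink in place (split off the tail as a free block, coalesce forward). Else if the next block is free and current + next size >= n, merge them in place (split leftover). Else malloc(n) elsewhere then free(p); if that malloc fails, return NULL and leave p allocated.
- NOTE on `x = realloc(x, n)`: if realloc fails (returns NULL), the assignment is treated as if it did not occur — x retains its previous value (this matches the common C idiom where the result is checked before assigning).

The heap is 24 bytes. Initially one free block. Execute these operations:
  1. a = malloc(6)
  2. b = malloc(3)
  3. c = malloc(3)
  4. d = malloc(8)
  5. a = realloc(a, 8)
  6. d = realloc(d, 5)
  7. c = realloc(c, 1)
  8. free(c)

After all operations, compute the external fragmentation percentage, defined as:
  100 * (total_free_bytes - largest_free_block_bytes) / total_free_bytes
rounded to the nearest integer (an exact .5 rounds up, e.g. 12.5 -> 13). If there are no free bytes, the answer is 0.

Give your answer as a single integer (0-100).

Op 1: a = malloc(6) -> a = 0; heap: [0-5 ALLOC][6-23 FREE]
Op 2: b = malloc(3) -> b = 6; heap: [0-5 ALLOC][6-8 ALLOC][9-23 FREE]
Op 3: c = malloc(3) -> c = 9; heap: [0-5 ALLOC][6-8 ALLOC][9-11 ALLOC][12-23 FREE]
Op 4: d = malloc(8) -> d = 12; heap: [0-5 ALLOC][6-8 ALLOC][9-11 ALLOC][12-19 ALLOC][20-23 FREE]
Op 5: a = realloc(a, 8) -> NULL (a unchanged); heap: [0-5 ALLOC][6-8 ALLOC][9-11 ALLOC][12-19 ALLOC][20-23 FREE]
Op 6: d = realloc(d, 5) -> d = 12; heap: [0-5 ALLOC][6-8 ALLOC][9-11 ALLOC][12-16 ALLOC][17-23 FREE]
Op 7: c = realloc(c, 1) -> c = 9; heap: [0-5 ALLOC][6-8 ALLOC][9-9 ALLOC][10-11 FREE][12-16 ALLOC][17-23 FREE]
Op 8: free(c) -> (freed c); heap: [0-5 ALLOC][6-8 ALLOC][9-11 FREE][12-16 ALLOC][17-23 FREE]
Free blocks: [3 7] total_free=10 largest=7 -> 100*(10-7)/10 = 300/10 = 30

Answer: 30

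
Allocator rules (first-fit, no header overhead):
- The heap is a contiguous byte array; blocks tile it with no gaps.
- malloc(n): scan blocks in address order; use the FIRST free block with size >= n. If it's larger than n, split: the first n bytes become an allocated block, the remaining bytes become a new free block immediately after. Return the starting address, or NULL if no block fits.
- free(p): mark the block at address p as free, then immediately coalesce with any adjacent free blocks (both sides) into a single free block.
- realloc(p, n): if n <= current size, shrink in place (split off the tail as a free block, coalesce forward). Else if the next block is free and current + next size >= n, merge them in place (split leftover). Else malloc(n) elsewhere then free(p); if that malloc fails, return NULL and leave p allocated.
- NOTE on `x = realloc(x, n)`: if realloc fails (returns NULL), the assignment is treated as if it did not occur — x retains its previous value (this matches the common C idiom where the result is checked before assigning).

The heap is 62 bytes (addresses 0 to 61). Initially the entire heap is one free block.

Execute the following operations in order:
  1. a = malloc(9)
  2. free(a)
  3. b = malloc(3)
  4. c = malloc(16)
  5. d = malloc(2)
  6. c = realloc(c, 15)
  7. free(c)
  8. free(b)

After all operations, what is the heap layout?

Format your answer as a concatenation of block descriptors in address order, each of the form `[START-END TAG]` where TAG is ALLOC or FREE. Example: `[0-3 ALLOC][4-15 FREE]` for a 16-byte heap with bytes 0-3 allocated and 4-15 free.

Answer: [0-18 FREE][19-20 ALLOC][21-61 FREE]

Derivation:
Op 1: a = malloc(9) -> a = 0; heap: [0-8 ALLOC][9-61 FREE]
Op 2: free(a) -> (freed a); heap: [0-61 FREE]
Op 3: b = malloc(3) -> b = 0; heap: [0-2 ALLOC][3-61 FREE]
Op 4: c = malloc(16) -> c = 3; heap: [0-2 ALLOC][3-18 ALLOC][19-61 FREE]
Op 5: d = malloc(2) -> d = 19; heap: [0-2 ALLOC][3-18 ALLOC][19-20 ALLOC][21-61 FREE]
Op 6: c = realloc(c, 15) -> c = 3; heap: [0-2 ALLOC][3-17 ALLOC][18-18 FREE][19-20 ALLOC][21-61 FREE]
Op 7: free(c) -> (freed c); heap: [0-2 ALLOC][3-18 FREE][19-20 ALLOC][21-61 FREE]
Op 8: free(b) -> (freed b); heap: [0-18 FREE][19-20 ALLOC][21-61 FREE]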